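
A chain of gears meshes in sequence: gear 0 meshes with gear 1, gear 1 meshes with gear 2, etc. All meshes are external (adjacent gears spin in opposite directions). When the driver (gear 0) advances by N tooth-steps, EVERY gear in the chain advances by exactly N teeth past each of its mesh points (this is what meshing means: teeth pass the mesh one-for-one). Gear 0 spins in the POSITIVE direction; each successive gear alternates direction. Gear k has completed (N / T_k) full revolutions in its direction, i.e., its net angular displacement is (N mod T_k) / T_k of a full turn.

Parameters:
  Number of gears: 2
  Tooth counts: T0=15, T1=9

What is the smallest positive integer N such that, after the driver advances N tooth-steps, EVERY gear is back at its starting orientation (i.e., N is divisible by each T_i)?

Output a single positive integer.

Gear k returns to start when N is a multiple of T_k.
All gears at start simultaneously when N is a common multiple of [15, 9]; the smallest such N is lcm(15, 9).
Start: lcm = T0 = 15
Fold in T1=9: gcd(15, 9) = 3; lcm(15, 9) = 15 * 9 / 3 = 135 / 3 = 45
Full cycle length = 45

Answer: 45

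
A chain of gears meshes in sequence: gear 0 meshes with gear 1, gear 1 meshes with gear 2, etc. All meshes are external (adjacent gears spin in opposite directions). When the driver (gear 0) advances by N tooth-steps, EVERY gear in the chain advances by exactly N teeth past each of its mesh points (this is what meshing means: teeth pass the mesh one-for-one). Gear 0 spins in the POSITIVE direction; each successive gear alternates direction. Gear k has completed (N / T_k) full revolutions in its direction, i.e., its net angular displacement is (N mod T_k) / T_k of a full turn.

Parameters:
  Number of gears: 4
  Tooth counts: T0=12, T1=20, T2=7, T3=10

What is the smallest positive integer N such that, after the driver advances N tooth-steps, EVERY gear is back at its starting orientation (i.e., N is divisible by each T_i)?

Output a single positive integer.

Answer: 420

Derivation:
Gear k returns to start when N is a multiple of T_k.
All gears at start simultaneously when N is a common multiple of [12, 20, 7, 10]; the smallest such N is lcm(12, 20, 7, 10).
Start: lcm = T0 = 12
Fold in T1=20: gcd(12, 20) = 4; lcm(12, 20) = 12 * 20 / 4 = 240 / 4 = 60
Fold in T2=7: gcd(60, 7) = 1; lcm(60, 7) = 60 * 7 / 1 = 420 / 1 = 420
Fold in T3=10: gcd(420, 10) = 10; lcm(420, 10) = 420 * 10 / 10 = 4200 / 10 = 420
Full cycle length = 420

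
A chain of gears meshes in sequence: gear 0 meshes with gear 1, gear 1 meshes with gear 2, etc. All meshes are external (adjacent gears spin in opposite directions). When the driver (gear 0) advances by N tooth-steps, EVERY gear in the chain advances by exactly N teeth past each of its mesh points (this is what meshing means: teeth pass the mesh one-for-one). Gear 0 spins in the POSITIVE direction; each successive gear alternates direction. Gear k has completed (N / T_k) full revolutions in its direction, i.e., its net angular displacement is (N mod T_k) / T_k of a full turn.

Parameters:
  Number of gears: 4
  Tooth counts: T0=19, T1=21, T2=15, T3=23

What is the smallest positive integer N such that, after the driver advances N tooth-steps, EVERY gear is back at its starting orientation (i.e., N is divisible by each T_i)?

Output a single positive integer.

Answer: 45885

Derivation:
Gear k returns to start when N is a multiple of T_k.
All gears at start simultaneously when N is a common multiple of [19, 21, 15, 23]; the smallest such N is lcm(19, 21, 15, 23).
Start: lcm = T0 = 19
Fold in T1=21: gcd(19, 21) = 1; lcm(19, 21) = 19 * 21 / 1 = 399 / 1 = 399
Fold in T2=15: gcd(399, 15) = 3; lcm(399, 15) = 399 * 15 / 3 = 5985 / 3 = 1995
Fold in T3=23: gcd(1995, 23) = 1; lcm(1995, 23) = 1995 * 23 / 1 = 45885 / 1 = 45885
Full cycle length = 45885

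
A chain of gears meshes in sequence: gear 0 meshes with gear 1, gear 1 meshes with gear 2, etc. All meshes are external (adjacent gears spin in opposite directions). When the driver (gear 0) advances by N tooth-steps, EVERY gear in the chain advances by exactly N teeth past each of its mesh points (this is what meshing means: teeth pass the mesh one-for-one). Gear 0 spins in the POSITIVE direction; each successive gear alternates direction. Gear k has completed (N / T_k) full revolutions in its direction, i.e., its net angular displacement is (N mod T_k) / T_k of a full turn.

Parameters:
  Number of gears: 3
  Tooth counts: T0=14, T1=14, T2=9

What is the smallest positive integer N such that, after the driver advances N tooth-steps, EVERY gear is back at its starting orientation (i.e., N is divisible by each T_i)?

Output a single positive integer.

Answer: 126

Derivation:
Gear k returns to start when N is a multiple of T_k.
All gears at start simultaneously when N is a common multiple of [14, 14, 9]; the smallest such N is lcm(14, 14, 9).
Start: lcm = T0 = 14
Fold in T1=14: gcd(14, 14) = 14; lcm(14, 14) = 14 * 14 / 14 = 196 / 14 = 14
Fold in T2=9: gcd(14, 9) = 1; lcm(14, 9) = 14 * 9 / 1 = 126 / 1 = 126
Full cycle length = 126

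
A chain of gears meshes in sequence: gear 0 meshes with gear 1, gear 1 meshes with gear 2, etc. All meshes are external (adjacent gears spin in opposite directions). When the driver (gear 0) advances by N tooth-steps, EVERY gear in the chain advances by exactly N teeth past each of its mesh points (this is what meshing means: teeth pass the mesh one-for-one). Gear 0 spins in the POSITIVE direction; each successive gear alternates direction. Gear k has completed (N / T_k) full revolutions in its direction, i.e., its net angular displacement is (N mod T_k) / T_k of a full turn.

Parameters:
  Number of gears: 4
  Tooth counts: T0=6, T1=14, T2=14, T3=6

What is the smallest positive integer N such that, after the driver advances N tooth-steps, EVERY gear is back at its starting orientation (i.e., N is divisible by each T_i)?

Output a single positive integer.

Answer: 42

Derivation:
Gear k returns to start when N is a multiple of T_k.
All gears at start simultaneously when N is a common multiple of [6, 14, 14, 6]; the smallest such N is lcm(6, 14, 14, 6).
Start: lcm = T0 = 6
Fold in T1=14: gcd(6, 14) = 2; lcm(6, 14) = 6 * 14 / 2 = 84 / 2 = 42
Fold in T2=14: gcd(42, 14) = 14; lcm(42, 14) = 42 * 14 / 14 = 588 / 14 = 42
Fold in T3=6: gcd(42, 6) = 6; lcm(42, 6) = 42 * 6 / 6 = 252 / 6 = 42
Full cycle length = 42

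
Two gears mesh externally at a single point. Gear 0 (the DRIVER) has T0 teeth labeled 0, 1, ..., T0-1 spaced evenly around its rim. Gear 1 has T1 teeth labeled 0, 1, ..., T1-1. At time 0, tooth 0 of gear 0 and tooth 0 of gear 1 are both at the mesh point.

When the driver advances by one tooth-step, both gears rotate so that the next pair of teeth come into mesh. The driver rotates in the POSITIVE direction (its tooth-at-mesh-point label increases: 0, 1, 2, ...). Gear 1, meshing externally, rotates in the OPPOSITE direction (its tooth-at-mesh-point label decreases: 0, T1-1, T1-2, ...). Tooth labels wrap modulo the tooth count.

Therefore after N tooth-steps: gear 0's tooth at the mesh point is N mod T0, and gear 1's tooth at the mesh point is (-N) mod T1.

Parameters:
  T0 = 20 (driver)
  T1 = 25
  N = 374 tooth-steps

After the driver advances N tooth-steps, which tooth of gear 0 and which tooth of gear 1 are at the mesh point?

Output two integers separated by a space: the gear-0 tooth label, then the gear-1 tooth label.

Gear 0 (driver, T0=20): tooth at mesh = N mod T0
  374 = 18 * 20 + 14, so 374 mod 20 = 14
  gear 0 tooth = 14
Gear 1 (driven, T1=25): tooth at mesh = (-N) mod T1
  374 = 14 * 25 + 24, so 374 mod 25 = 24
  (-374) mod 25 = (-24) mod 25 = 25 - 24 = 1
Mesh after 374 steps: gear-0 tooth 14 meets gear-1 tooth 1

Answer: 14 1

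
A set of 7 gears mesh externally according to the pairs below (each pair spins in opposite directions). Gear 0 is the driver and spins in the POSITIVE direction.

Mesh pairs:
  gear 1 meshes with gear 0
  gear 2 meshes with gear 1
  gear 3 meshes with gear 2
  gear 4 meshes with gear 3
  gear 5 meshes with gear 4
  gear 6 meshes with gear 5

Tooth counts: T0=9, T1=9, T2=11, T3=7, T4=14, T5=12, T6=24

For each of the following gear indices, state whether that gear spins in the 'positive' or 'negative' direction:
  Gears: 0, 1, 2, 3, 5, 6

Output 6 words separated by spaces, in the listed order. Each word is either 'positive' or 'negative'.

Answer: positive negative positive negative negative positive

Derivation:
Gear 0 (driver): positive (depth 0)
  gear 1: meshes with gear 0 -> depth 1 -> negative (opposite of gear 0)
  gear 2: meshes with gear 1 -> depth 2 -> positive (opposite of gear 1)
  gear 3: meshes with gear 2 -> depth 3 -> negative (opposite of gear 2)
  gear 4: meshes with gear 3 -> depth 4 -> positive (opposite of gear 3)
  gear 5: meshes with gear 4 -> depth 5 -> negative (opposite of gear 4)
  gear 6: meshes with gear 5 -> depth 6 -> positive (opposite of gear 5)
Queried indices 0, 1, 2, 3, 5, 6 -> positive, negative, positive, negative, negative, positive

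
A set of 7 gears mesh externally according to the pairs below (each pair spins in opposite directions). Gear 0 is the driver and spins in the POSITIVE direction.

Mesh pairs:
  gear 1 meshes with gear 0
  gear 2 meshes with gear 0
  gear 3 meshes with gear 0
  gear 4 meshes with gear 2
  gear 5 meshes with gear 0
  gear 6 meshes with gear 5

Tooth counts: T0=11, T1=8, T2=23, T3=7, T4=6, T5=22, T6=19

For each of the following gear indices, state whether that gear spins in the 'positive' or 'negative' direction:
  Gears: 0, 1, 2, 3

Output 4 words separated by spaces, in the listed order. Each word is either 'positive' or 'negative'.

Gear 0 (driver): positive (depth 0)
  gear 1: meshes with gear 0 -> depth 1 -> negative (opposite of gear 0)
  gear 2: meshes with gear 0 -> depth 1 -> negative (opposite of gear 0)
  gear 3: meshes with gear 0 -> depth 1 -> negative (opposite of gear 0)
  gear 4: meshes with gear 2 -> depth 2 -> positive (opposite of gear 2)
  gear 5: meshes with gear 0 -> depth 1 -> negative (opposite of gear 0)
  gear 6: meshes with gear 5 -> depth 2 -> positive (opposite of gear 5)
Queried indices 0, 1, 2, 3 -> positive, negative, negative, negative

Answer: positive negative negative negative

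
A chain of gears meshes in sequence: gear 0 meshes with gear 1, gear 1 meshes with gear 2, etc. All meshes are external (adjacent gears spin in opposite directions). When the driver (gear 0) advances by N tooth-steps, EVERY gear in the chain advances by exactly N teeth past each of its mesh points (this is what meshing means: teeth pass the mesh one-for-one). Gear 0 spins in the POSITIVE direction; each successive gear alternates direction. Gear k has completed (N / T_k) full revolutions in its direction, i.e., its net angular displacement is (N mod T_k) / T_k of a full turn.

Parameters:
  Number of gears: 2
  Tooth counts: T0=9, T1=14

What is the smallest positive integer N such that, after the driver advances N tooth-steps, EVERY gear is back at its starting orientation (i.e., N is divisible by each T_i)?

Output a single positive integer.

Gear k returns to start when N is a multiple of T_k.
All gears at start simultaneously when N is a common multiple of [9, 14]; the smallest such N is lcm(9, 14).
Start: lcm = T0 = 9
Fold in T1=14: gcd(9, 14) = 1; lcm(9, 14) = 9 * 14 / 1 = 126 / 1 = 126
Full cycle length = 126

Answer: 126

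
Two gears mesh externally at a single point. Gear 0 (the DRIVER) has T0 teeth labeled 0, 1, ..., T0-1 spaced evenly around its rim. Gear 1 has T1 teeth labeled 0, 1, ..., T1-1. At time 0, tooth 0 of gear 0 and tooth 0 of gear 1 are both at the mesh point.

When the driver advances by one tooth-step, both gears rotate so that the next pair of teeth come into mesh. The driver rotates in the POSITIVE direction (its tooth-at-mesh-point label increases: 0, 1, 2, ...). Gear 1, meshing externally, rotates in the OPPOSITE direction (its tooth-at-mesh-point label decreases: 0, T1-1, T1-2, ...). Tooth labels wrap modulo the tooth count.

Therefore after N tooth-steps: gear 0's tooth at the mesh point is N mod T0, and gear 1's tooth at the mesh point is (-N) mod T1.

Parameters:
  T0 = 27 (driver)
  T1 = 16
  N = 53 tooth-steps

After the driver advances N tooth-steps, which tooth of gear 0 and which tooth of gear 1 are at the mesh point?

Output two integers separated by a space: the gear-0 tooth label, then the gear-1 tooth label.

Gear 0 (driver, T0=27): tooth at mesh = N mod T0
  53 = 1 * 27 + 26, so 53 mod 27 = 26
  gear 0 tooth = 26
Gear 1 (driven, T1=16): tooth at mesh = (-N) mod T1
  53 = 3 * 16 + 5, so 53 mod 16 = 5
  (-53) mod 16 = (-5) mod 16 = 16 - 5 = 11
Mesh after 53 steps: gear-0 tooth 26 meets gear-1 tooth 11

Answer: 26 11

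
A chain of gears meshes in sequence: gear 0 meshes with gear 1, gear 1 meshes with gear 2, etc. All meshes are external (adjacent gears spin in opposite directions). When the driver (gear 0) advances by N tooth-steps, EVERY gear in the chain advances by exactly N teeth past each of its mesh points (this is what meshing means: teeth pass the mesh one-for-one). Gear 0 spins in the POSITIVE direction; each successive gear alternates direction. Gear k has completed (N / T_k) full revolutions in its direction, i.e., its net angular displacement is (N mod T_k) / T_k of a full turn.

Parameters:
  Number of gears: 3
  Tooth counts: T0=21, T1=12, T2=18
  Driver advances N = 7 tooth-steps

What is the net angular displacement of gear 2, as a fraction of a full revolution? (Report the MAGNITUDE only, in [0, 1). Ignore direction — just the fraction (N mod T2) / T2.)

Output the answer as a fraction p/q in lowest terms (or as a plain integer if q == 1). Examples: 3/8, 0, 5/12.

Chain of 3 gears, tooth counts: [21, 12, 18]
  gear 0: T0=21, direction=positive, advance = 7 mod 21 = 7 teeth = 7/21 turn
  gear 1: T1=12, direction=negative, advance = 7 mod 12 = 7 teeth = 7/12 turn
  gear 2: T2=18, direction=positive, advance = 7 mod 18 = 7 teeth = 7/18 turn
Gear 2: 7 mod 18 = 7
Fraction = 7 / 18 = 7/18 (gcd(7,18)=1) = 7/18

Answer: 7/18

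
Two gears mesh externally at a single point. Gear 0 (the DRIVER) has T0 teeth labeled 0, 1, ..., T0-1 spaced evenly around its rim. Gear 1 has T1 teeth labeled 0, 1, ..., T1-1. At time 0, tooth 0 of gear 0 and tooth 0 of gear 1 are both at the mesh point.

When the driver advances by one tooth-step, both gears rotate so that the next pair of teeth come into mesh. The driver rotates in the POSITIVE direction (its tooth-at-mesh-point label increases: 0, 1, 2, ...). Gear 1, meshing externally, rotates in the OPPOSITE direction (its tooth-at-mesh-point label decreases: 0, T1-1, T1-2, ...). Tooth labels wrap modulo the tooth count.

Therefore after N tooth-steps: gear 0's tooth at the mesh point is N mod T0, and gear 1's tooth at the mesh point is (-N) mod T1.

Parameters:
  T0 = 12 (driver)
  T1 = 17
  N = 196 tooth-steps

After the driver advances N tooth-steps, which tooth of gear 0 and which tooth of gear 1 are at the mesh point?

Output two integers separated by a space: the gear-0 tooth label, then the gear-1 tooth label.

Gear 0 (driver, T0=12): tooth at mesh = N mod T0
  196 = 16 * 12 + 4, so 196 mod 12 = 4
  gear 0 tooth = 4
Gear 1 (driven, T1=17): tooth at mesh = (-N) mod T1
  196 = 11 * 17 + 9, so 196 mod 17 = 9
  (-196) mod 17 = (-9) mod 17 = 17 - 9 = 8
Mesh after 196 steps: gear-0 tooth 4 meets gear-1 tooth 8

Answer: 4 8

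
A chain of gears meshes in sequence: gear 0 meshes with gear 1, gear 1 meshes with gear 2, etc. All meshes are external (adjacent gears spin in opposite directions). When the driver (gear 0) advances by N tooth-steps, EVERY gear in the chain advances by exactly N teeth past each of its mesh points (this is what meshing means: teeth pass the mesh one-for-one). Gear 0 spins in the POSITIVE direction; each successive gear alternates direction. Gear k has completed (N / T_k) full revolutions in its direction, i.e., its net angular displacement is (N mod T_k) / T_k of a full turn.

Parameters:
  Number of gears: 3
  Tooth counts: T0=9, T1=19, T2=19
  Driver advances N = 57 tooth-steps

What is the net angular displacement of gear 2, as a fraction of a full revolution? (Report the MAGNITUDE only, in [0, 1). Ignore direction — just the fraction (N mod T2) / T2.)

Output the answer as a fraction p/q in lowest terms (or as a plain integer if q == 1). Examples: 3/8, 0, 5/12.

Answer: 0

Derivation:
Chain of 3 gears, tooth counts: [9, 19, 19]
  gear 0: T0=9, direction=positive, advance = 57 mod 9 = 3 teeth = 3/9 turn
  gear 1: T1=19, direction=negative, advance = 57 mod 19 = 0 teeth = 0/19 turn
  gear 2: T2=19, direction=positive, advance = 57 mod 19 = 0 teeth = 0/19 turn
Gear 2: 57 mod 19 = 0
Fraction = 0 / 19 = 0/1 (gcd(0,19)=19) = 0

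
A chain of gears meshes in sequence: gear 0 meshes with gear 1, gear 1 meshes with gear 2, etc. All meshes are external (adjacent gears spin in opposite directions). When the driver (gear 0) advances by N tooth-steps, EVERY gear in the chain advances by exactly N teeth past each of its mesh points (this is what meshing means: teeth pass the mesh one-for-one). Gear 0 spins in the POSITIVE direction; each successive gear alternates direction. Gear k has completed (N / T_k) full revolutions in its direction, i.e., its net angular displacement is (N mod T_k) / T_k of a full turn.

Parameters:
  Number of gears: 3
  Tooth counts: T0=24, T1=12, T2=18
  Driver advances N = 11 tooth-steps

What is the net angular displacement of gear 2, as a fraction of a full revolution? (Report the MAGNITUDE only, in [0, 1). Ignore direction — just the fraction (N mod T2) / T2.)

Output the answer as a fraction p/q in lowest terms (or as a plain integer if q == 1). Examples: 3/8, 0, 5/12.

Chain of 3 gears, tooth counts: [24, 12, 18]
  gear 0: T0=24, direction=positive, advance = 11 mod 24 = 11 teeth = 11/24 turn
  gear 1: T1=12, direction=negative, advance = 11 mod 12 = 11 teeth = 11/12 turn
  gear 2: T2=18, direction=positive, advance = 11 mod 18 = 11 teeth = 11/18 turn
Gear 2: 11 mod 18 = 11
Fraction = 11 / 18 = 11/18 (gcd(11,18)=1) = 11/18

Answer: 11/18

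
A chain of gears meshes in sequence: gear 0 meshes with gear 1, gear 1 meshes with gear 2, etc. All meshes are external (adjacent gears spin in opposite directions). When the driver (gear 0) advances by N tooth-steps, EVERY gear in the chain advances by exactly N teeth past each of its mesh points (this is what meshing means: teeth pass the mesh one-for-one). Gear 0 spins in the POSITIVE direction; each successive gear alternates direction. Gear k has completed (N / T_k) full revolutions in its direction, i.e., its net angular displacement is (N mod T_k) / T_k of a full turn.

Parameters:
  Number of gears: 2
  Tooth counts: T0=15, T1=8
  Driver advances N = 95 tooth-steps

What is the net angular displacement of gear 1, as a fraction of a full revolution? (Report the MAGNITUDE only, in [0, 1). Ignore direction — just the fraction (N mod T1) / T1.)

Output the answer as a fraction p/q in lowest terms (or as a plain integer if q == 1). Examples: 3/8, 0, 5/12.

Chain of 2 gears, tooth counts: [15, 8]
  gear 0: T0=15, direction=positive, advance = 95 mod 15 = 5 teeth = 5/15 turn
  gear 1: T1=8, direction=negative, advance = 95 mod 8 = 7 teeth = 7/8 turn
Gear 1: 95 mod 8 = 7
Fraction = 7 / 8 = 7/8 (gcd(7,8)=1) = 7/8

Answer: 7/8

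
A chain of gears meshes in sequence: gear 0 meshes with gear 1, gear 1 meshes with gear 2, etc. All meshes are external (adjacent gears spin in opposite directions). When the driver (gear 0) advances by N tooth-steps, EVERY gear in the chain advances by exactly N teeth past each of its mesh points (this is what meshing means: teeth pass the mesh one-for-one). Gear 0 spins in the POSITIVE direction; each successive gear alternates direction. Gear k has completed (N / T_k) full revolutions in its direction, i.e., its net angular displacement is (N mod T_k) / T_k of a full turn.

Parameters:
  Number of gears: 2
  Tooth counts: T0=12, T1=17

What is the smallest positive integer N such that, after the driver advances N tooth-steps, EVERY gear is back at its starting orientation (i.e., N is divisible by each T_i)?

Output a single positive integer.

Gear k returns to start when N is a multiple of T_k.
All gears at start simultaneously when N is a common multiple of [12, 17]; the smallest such N is lcm(12, 17).
Start: lcm = T0 = 12
Fold in T1=17: gcd(12, 17) = 1; lcm(12, 17) = 12 * 17 / 1 = 204 / 1 = 204
Full cycle length = 204

Answer: 204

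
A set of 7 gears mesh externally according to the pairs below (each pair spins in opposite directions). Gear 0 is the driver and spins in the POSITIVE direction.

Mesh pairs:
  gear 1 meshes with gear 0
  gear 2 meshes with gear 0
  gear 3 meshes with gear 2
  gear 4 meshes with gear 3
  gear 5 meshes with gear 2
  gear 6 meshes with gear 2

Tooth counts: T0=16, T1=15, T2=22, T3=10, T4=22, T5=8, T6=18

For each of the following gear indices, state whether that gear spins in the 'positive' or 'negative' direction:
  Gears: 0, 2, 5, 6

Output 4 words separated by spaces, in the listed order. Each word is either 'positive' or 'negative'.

Gear 0 (driver): positive (depth 0)
  gear 1: meshes with gear 0 -> depth 1 -> negative (opposite of gear 0)
  gear 2: meshes with gear 0 -> depth 1 -> negative (opposite of gear 0)
  gear 3: meshes with gear 2 -> depth 2 -> positive (opposite of gear 2)
  gear 4: meshes with gear 3 -> depth 3 -> negative (opposite of gear 3)
  gear 5: meshes with gear 2 -> depth 2 -> positive (opposite of gear 2)
  gear 6: meshes with gear 2 -> depth 2 -> positive (opposite of gear 2)
Queried indices 0, 2, 5, 6 -> positive, negative, positive, positive

Answer: positive negative positive positive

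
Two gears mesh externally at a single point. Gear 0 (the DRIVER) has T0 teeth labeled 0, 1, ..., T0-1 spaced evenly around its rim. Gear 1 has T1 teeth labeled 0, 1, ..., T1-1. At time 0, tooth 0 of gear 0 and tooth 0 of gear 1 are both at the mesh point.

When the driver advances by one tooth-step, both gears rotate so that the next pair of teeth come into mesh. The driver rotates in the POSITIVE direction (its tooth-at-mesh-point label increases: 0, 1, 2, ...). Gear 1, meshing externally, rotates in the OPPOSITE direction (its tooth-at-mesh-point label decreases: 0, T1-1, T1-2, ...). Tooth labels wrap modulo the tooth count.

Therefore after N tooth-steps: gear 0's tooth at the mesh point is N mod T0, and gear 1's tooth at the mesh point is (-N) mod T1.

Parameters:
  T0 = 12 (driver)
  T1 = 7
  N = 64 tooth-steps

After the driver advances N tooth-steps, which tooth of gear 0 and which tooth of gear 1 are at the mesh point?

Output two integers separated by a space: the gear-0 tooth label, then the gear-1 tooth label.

Gear 0 (driver, T0=12): tooth at mesh = N mod T0
  64 = 5 * 12 + 4, so 64 mod 12 = 4
  gear 0 tooth = 4
Gear 1 (driven, T1=7): tooth at mesh = (-N) mod T1
  64 = 9 * 7 + 1, so 64 mod 7 = 1
  (-64) mod 7 = (-1) mod 7 = 7 - 1 = 6
Mesh after 64 steps: gear-0 tooth 4 meets gear-1 tooth 6

Answer: 4 6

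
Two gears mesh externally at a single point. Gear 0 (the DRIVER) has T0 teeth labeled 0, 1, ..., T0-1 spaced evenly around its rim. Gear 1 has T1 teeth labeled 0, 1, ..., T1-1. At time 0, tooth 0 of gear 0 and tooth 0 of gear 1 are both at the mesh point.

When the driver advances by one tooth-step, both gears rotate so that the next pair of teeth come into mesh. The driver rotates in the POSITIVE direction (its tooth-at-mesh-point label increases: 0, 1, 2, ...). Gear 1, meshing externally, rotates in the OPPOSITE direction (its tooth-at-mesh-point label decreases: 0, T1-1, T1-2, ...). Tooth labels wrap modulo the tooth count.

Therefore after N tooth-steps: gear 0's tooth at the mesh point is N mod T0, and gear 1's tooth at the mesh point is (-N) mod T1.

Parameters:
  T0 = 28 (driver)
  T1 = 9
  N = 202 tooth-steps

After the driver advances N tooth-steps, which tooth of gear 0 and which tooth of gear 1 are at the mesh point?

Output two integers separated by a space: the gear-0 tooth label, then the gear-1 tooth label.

Gear 0 (driver, T0=28): tooth at mesh = N mod T0
  202 = 7 * 28 + 6, so 202 mod 28 = 6
  gear 0 tooth = 6
Gear 1 (driven, T1=9): tooth at mesh = (-N) mod T1
  202 = 22 * 9 + 4, so 202 mod 9 = 4
  (-202) mod 9 = (-4) mod 9 = 9 - 4 = 5
Mesh after 202 steps: gear-0 tooth 6 meets gear-1 tooth 5

Answer: 6 5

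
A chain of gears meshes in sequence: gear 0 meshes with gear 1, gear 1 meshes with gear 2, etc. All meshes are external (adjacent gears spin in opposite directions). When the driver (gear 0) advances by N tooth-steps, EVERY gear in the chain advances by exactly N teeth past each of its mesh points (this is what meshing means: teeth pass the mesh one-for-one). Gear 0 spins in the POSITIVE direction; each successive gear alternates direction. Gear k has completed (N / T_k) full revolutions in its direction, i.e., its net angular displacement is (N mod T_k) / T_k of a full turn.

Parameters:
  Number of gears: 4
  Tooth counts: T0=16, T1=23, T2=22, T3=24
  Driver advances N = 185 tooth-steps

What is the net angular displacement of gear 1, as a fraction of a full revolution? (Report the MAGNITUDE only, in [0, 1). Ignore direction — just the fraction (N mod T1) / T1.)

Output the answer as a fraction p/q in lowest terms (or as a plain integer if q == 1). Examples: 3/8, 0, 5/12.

Answer: 1/23

Derivation:
Chain of 4 gears, tooth counts: [16, 23, 22, 24]
  gear 0: T0=16, direction=positive, advance = 185 mod 16 = 9 teeth = 9/16 turn
  gear 1: T1=23, direction=negative, advance = 185 mod 23 = 1 teeth = 1/23 turn
  gear 2: T2=22, direction=positive, advance = 185 mod 22 = 9 teeth = 9/22 turn
  gear 3: T3=24, direction=negative, advance = 185 mod 24 = 17 teeth = 17/24 turn
Gear 1: 185 mod 23 = 1
Fraction = 1 / 23 = 1/23 (gcd(1,23)=1) = 1/23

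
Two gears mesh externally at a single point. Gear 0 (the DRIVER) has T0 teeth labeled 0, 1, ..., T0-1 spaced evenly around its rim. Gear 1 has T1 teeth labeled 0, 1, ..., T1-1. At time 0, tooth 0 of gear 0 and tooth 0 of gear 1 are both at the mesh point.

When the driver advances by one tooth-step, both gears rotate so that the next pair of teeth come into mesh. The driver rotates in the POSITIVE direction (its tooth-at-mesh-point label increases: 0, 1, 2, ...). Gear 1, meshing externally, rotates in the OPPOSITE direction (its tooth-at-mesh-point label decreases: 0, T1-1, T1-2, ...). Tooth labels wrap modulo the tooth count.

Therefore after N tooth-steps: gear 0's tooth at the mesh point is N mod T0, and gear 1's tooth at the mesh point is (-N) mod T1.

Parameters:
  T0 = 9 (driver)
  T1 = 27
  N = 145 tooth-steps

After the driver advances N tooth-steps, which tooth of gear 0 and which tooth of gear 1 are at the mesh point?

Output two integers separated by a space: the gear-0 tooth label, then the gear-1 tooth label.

Answer: 1 17

Derivation:
Gear 0 (driver, T0=9): tooth at mesh = N mod T0
  145 = 16 * 9 + 1, so 145 mod 9 = 1
  gear 0 tooth = 1
Gear 1 (driven, T1=27): tooth at mesh = (-N) mod T1
  145 = 5 * 27 + 10, so 145 mod 27 = 10
  (-145) mod 27 = (-10) mod 27 = 27 - 10 = 17
Mesh after 145 steps: gear-0 tooth 1 meets gear-1 tooth 17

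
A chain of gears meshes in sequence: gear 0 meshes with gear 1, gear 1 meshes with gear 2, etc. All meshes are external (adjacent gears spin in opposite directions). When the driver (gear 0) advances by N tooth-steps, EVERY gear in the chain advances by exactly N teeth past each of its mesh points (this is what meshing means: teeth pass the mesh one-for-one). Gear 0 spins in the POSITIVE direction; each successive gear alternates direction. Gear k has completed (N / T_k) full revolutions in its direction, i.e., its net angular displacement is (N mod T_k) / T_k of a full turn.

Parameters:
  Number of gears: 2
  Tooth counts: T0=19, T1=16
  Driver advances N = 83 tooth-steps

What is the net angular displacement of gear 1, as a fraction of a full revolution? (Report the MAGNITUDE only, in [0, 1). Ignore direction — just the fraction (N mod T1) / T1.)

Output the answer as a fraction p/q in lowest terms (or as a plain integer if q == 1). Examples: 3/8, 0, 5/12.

Chain of 2 gears, tooth counts: [19, 16]
  gear 0: T0=19, direction=positive, advance = 83 mod 19 = 7 teeth = 7/19 turn
  gear 1: T1=16, direction=negative, advance = 83 mod 16 = 3 teeth = 3/16 turn
Gear 1: 83 mod 16 = 3
Fraction = 3 / 16 = 3/16 (gcd(3,16)=1) = 3/16

Answer: 3/16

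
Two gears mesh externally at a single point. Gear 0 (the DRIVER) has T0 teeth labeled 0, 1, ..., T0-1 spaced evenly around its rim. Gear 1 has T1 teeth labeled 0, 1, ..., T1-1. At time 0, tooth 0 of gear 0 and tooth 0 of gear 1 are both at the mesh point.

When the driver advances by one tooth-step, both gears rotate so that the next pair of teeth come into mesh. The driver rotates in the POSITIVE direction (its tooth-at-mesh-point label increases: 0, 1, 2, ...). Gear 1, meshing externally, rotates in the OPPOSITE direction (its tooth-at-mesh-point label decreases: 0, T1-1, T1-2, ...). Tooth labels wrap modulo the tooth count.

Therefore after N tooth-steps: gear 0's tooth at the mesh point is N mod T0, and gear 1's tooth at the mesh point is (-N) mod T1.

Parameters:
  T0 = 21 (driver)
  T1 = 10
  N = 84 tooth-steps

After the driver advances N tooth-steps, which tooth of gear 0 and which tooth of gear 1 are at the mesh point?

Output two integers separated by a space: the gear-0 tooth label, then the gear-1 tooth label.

Answer: 0 6

Derivation:
Gear 0 (driver, T0=21): tooth at mesh = N mod T0
  84 = 4 * 21 + 0, so 84 mod 21 = 0
  gear 0 tooth = 0
Gear 1 (driven, T1=10): tooth at mesh = (-N) mod T1
  84 = 8 * 10 + 4, so 84 mod 10 = 4
  (-84) mod 10 = (-4) mod 10 = 10 - 4 = 6
Mesh after 84 steps: gear-0 tooth 0 meets gear-1 tooth 6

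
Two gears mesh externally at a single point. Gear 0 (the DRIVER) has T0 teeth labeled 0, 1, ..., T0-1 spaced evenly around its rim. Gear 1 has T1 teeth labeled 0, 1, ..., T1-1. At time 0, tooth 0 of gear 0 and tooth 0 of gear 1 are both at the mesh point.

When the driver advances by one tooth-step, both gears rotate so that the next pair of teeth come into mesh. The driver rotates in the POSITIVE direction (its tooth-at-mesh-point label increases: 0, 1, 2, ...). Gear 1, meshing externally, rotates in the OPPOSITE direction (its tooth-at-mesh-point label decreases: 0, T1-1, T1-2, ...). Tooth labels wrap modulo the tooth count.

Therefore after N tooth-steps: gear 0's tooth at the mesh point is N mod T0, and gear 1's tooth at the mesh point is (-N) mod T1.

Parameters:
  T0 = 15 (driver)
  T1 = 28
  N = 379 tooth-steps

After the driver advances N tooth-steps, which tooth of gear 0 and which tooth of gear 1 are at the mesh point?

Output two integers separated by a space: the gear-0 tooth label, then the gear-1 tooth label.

Answer: 4 13

Derivation:
Gear 0 (driver, T0=15): tooth at mesh = N mod T0
  379 = 25 * 15 + 4, so 379 mod 15 = 4
  gear 0 tooth = 4
Gear 1 (driven, T1=28): tooth at mesh = (-N) mod T1
  379 = 13 * 28 + 15, so 379 mod 28 = 15
  (-379) mod 28 = (-15) mod 28 = 28 - 15 = 13
Mesh after 379 steps: gear-0 tooth 4 meets gear-1 tooth 13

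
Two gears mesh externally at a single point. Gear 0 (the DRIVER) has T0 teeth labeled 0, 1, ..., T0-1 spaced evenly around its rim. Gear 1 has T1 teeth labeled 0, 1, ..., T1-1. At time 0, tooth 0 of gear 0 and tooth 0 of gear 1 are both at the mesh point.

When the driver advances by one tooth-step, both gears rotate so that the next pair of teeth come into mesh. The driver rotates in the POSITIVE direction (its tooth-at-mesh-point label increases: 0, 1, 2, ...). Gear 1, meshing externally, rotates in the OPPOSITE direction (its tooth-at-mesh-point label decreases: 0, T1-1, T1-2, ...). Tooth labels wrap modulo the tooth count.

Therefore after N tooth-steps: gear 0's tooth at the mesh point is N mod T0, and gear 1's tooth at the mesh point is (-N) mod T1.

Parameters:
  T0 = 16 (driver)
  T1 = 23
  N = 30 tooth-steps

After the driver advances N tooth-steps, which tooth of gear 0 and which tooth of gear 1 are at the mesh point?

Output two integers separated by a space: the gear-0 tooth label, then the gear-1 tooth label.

Answer: 14 16

Derivation:
Gear 0 (driver, T0=16): tooth at mesh = N mod T0
  30 = 1 * 16 + 14, so 30 mod 16 = 14
  gear 0 tooth = 14
Gear 1 (driven, T1=23): tooth at mesh = (-N) mod T1
  30 = 1 * 23 + 7, so 30 mod 23 = 7
  (-30) mod 23 = (-7) mod 23 = 23 - 7 = 16
Mesh after 30 steps: gear-0 tooth 14 meets gear-1 tooth 16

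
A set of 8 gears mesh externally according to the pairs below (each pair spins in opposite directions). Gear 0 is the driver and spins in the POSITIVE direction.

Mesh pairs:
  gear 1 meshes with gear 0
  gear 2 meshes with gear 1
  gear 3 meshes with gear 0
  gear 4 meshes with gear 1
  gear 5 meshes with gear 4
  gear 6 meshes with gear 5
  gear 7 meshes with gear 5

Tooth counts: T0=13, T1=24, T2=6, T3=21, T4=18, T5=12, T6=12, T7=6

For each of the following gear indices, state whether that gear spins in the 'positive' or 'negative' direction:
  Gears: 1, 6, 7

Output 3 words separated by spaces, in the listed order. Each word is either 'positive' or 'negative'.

Answer: negative positive positive

Derivation:
Gear 0 (driver): positive (depth 0)
  gear 1: meshes with gear 0 -> depth 1 -> negative (opposite of gear 0)
  gear 2: meshes with gear 1 -> depth 2 -> positive (opposite of gear 1)
  gear 3: meshes with gear 0 -> depth 1 -> negative (opposite of gear 0)
  gear 4: meshes with gear 1 -> depth 2 -> positive (opposite of gear 1)
  gear 5: meshes with gear 4 -> depth 3 -> negative (opposite of gear 4)
  gear 6: meshes with gear 5 -> depth 4 -> positive (opposite of gear 5)
  gear 7: meshes with gear 5 -> depth 4 -> positive (opposite of gear 5)
Queried indices 1, 6, 7 -> negative, positive, positive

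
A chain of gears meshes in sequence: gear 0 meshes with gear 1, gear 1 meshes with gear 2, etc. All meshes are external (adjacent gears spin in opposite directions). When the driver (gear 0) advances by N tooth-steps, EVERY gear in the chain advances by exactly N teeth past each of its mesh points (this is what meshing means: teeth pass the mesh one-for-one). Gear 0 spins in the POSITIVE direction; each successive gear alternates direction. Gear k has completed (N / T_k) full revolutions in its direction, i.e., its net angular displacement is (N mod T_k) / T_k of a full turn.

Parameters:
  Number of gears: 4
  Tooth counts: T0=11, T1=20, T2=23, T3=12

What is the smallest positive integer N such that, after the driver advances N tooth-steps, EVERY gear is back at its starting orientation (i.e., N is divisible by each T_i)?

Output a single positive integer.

Answer: 15180

Derivation:
Gear k returns to start when N is a multiple of T_k.
All gears at start simultaneously when N is a common multiple of [11, 20, 23, 12]; the smallest such N is lcm(11, 20, 23, 12).
Start: lcm = T0 = 11
Fold in T1=20: gcd(11, 20) = 1; lcm(11, 20) = 11 * 20 / 1 = 220 / 1 = 220
Fold in T2=23: gcd(220, 23) = 1; lcm(220, 23) = 220 * 23 / 1 = 5060 / 1 = 5060
Fold in T3=12: gcd(5060, 12) = 4; lcm(5060, 12) = 5060 * 12 / 4 = 60720 / 4 = 15180
Full cycle length = 15180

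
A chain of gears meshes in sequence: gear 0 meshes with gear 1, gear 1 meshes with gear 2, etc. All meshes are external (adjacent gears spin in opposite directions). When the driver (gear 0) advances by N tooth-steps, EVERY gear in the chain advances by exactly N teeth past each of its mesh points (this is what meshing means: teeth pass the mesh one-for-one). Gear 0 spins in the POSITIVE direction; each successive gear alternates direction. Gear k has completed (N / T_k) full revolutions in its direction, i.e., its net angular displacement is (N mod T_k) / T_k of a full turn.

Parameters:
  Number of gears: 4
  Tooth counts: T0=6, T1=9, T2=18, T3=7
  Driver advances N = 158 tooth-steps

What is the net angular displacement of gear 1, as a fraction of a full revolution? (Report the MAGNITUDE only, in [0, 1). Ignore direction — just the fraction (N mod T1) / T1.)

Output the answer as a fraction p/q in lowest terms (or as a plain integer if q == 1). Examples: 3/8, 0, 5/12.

Chain of 4 gears, tooth counts: [6, 9, 18, 7]
  gear 0: T0=6, direction=positive, advance = 158 mod 6 = 2 teeth = 2/6 turn
  gear 1: T1=9, direction=negative, advance = 158 mod 9 = 5 teeth = 5/9 turn
  gear 2: T2=18, direction=positive, advance = 158 mod 18 = 14 teeth = 14/18 turn
  gear 3: T3=7, direction=negative, advance = 158 mod 7 = 4 teeth = 4/7 turn
Gear 1: 158 mod 9 = 5
Fraction = 5 / 9 = 5/9 (gcd(5,9)=1) = 5/9

Answer: 5/9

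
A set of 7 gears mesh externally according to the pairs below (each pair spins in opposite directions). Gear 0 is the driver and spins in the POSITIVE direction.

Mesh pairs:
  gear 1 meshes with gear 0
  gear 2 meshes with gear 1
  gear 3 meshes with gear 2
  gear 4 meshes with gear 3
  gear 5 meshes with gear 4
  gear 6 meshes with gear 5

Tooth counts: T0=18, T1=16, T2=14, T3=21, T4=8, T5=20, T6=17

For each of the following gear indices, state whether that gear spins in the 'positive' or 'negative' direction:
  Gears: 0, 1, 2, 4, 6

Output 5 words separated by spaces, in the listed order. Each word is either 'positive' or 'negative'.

Gear 0 (driver): positive (depth 0)
  gear 1: meshes with gear 0 -> depth 1 -> negative (opposite of gear 0)
  gear 2: meshes with gear 1 -> depth 2 -> positive (opposite of gear 1)
  gear 3: meshes with gear 2 -> depth 3 -> negative (opposite of gear 2)
  gear 4: meshes with gear 3 -> depth 4 -> positive (opposite of gear 3)
  gear 5: meshes with gear 4 -> depth 5 -> negative (opposite of gear 4)
  gear 6: meshes with gear 5 -> depth 6 -> positive (opposite of gear 5)
Queried indices 0, 1, 2, 4, 6 -> positive, negative, positive, positive, positive

Answer: positive negative positive positive positive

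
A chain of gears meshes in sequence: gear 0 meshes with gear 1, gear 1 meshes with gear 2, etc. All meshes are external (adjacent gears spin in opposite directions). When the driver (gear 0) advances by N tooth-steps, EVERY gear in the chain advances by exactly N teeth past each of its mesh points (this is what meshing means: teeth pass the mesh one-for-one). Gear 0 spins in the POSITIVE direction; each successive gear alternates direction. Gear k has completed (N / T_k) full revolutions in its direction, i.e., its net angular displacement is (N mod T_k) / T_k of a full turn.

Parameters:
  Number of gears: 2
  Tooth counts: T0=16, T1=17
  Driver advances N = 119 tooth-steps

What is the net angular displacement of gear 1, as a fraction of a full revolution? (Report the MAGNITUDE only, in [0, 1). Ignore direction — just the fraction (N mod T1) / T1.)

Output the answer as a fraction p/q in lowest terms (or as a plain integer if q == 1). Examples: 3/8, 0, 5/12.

Chain of 2 gears, tooth counts: [16, 17]
  gear 0: T0=16, direction=positive, advance = 119 mod 16 = 7 teeth = 7/16 turn
  gear 1: T1=17, direction=negative, advance = 119 mod 17 = 0 teeth = 0/17 turn
Gear 1: 119 mod 17 = 0
Fraction = 0 / 17 = 0/1 (gcd(0,17)=17) = 0

Answer: 0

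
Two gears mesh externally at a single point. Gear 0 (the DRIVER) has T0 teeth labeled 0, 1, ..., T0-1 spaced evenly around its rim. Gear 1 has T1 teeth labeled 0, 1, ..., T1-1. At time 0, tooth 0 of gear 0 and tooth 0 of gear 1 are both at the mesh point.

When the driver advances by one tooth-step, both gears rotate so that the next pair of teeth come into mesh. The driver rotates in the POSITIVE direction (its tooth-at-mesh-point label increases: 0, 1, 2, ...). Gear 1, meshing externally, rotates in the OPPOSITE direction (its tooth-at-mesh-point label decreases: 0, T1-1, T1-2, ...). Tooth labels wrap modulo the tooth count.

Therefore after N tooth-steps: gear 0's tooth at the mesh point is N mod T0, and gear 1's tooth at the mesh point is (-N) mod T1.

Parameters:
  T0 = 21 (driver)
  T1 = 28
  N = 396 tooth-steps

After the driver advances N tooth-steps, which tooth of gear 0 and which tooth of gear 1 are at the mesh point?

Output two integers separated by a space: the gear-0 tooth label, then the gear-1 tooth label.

Gear 0 (driver, T0=21): tooth at mesh = N mod T0
  396 = 18 * 21 + 18, so 396 mod 21 = 18
  gear 0 tooth = 18
Gear 1 (driven, T1=28): tooth at mesh = (-N) mod T1
  396 = 14 * 28 + 4, so 396 mod 28 = 4
  (-396) mod 28 = (-4) mod 28 = 28 - 4 = 24
Mesh after 396 steps: gear-0 tooth 18 meets gear-1 tooth 24

Answer: 18 24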